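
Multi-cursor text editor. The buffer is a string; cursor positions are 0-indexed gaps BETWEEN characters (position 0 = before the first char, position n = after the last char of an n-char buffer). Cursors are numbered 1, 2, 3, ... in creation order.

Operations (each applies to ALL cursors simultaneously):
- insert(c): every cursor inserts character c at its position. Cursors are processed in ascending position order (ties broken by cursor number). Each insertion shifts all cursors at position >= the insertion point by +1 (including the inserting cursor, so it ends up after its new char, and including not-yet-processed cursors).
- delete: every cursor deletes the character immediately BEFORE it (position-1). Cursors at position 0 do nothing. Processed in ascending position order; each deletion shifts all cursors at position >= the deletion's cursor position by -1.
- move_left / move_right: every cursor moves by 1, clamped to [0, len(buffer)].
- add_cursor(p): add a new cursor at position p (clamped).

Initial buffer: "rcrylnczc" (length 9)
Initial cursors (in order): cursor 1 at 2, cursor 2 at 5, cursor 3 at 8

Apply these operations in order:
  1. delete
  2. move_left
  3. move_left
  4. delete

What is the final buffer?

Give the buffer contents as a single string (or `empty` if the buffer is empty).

Answer: rncc

Derivation:
After op 1 (delete): buffer="rryncc" (len 6), cursors c1@1 c2@3 c3@5, authorship ......
After op 2 (move_left): buffer="rryncc" (len 6), cursors c1@0 c2@2 c3@4, authorship ......
After op 3 (move_left): buffer="rryncc" (len 6), cursors c1@0 c2@1 c3@3, authorship ......
After op 4 (delete): buffer="rncc" (len 4), cursors c1@0 c2@0 c3@1, authorship ....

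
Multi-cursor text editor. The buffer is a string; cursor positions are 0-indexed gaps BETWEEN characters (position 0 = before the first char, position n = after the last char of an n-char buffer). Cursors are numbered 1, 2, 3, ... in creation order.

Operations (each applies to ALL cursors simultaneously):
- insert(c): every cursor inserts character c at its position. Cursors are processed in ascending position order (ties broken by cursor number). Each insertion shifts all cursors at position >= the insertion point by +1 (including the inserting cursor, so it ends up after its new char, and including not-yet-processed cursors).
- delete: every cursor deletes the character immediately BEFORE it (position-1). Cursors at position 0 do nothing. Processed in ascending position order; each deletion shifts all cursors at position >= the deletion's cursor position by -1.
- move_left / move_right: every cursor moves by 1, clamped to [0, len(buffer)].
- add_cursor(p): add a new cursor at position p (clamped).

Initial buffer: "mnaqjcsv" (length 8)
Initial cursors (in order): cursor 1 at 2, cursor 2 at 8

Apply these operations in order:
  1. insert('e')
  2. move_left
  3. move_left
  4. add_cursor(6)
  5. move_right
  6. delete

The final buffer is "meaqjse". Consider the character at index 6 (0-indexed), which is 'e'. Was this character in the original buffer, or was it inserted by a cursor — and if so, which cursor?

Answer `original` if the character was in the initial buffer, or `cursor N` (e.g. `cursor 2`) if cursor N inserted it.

Answer: cursor 2

Derivation:
After op 1 (insert('e')): buffer="mneaqjcsve" (len 10), cursors c1@3 c2@10, authorship ..1......2
After op 2 (move_left): buffer="mneaqjcsve" (len 10), cursors c1@2 c2@9, authorship ..1......2
After op 3 (move_left): buffer="mneaqjcsve" (len 10), cursors c1@1 c2@8, authorship ..1......2
After op 4 (add_cursor(6)): buffer="mneaqjcsve" (len 10), cursors c1@1 c3@6 c2@8, authorship ..1......2
After op 5 (move_right): buffer="mneaqjcsve" (len 10), cursors c1@2 c3@7 c2@9, authorship ..1......2
After op 6 (delete): buffer="meaqjse" (len 7), cursors c1@1 c3@5 c2@6, authorship .1....2
Authorship (.=original, N=cursor N): . 1 . . . . 2
Index 6: author = 2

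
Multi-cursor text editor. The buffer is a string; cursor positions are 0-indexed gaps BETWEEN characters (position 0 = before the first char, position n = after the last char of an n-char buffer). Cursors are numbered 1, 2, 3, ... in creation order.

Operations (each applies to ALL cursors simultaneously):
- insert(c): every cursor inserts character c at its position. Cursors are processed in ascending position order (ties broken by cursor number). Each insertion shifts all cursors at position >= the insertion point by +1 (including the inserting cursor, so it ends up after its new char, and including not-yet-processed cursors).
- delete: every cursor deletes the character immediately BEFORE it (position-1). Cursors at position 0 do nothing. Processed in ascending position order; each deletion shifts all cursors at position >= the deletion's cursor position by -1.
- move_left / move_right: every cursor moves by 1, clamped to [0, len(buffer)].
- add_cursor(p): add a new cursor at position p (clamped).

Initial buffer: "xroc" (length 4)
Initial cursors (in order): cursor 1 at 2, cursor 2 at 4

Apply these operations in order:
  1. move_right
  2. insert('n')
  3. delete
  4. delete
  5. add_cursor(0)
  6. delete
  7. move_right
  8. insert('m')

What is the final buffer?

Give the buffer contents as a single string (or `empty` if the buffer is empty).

After op 1 (move_right): buffer="xroc" (len 4), cursors c1@3 c2@4, authorship ....
After op 2 (insert('n')): buffer="xroncn" (len 6), cursors c1@4 c2@6, authorship ...1.2
After op 3 (delete): buffer="xroc" (len 4), cursors c1@3 c2@4, authorship ....
After op 4 (delete): buffer="xr" (len 2), cursors c1@2 c2@2, authorship ..
After op 5 (add_cursor(0)): buffer="xr" (len 2), cursors c3@0 c1@2 c2@2, authorship ..
After op 6 (delete): buffer="" (len 0), cursors c1@0 c2@0 c3@0, authorship 
After op 7 (move_right): buffer="" (len 0), cursors c1@0 c2@0 c3@0, authorship 
After op 8 (insert('m')): buffer="mmm" (len 3), cursors c1@3 c2@3 c3@3, authorship 123

Answer: mmm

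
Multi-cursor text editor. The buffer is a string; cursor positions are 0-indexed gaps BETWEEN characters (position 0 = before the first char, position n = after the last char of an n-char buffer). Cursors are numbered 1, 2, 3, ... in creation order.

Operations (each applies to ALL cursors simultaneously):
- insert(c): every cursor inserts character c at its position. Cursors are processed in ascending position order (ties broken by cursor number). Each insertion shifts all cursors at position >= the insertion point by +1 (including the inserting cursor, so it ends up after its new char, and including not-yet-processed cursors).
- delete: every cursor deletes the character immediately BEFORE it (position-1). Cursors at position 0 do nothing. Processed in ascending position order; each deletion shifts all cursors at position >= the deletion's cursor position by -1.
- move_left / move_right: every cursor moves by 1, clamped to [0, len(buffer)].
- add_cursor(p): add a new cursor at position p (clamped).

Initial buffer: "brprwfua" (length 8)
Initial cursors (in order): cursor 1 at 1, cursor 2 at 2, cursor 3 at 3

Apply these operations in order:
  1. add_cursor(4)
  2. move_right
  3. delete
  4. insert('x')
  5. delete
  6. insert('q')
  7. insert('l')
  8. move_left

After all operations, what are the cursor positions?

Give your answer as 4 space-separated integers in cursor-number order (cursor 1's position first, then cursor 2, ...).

Answer: 8 8 8 8

Derivation:
After op 1 (add_cursor(4)): buffer="brprwfua" (len 8), cursors c1@1 c2@2 c3@3 c4@4, authorship ........
After op 2 (move_right): buffer="brprwfua" (len 8), cursors c1@2 c2@3 c3@4 c4@5, authorship ........
After op 3 (delete): buffer="bfua" (len 4), cursors c1@1 c2@1 c3@1 c4@1, authorship ....
After op 4 (insert('x')): buffer="bxxxxfua" (len 8), cursors c1@5 c2@5 c3@5 c4@5, authorship .1234...
After op 5 (delete): buffer="bfua" (len 4), cursors c1@1 c2@1 c3@1 c4@1, authorship ....
After op 6 (insert('q')): buffer="bqqqqfua" (len 8), cursors c1@5 c2@5 c3@5 c4@5, authorship .1234...
After op 7 (insert('l')): buffer="bqqqqllllfua" (len 12), cursors c1@9 c2@9 c3@9 c4@9, authorship .12341234...
After op 8 (move_left): buffer="bqqqqllllfua" (len 12), cursors c1@8 c2@8 c3@8 c4@8, authorship .12341234...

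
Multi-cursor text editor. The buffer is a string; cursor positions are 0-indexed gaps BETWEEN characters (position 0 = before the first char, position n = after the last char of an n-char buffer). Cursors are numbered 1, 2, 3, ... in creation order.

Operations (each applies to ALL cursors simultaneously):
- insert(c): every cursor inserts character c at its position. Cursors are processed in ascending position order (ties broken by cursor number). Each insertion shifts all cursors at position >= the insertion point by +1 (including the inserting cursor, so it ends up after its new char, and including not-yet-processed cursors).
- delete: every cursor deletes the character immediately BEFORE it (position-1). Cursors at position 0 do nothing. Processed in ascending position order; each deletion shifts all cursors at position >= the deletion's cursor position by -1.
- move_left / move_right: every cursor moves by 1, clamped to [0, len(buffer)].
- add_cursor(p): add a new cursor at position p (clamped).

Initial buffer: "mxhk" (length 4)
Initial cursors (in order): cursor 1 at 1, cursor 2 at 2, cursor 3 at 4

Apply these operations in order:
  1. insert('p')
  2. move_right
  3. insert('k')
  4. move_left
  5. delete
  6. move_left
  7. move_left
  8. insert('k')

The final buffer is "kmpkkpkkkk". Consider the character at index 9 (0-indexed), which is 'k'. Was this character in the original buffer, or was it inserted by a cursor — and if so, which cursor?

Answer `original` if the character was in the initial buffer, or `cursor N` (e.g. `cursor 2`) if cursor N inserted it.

After op 1 (insert('p')): buffer="mpxphkp" (len 7), cursors c1@2 c2@4 c3@7, authorship .1.2..3
After op 2 (move_right): buffer="mpxphkp" (len 7), cursors c1@3 c2@5 c3@7, authorship .1.2..3
After op 3 (insert('k')): buffer="mpxkphkkpk" (len 10), cursors c1@4 c2@7 c3@10, authorship .1.12.2.33
After op 4 (move_left): buffer="mpxkphkkpk" (len 10), cursors c1@3 c2@6 c3@9, authorship .1.12.2.33
After op 5 (delete): buffer="mpkpkkk" (len 7), cursors c1@2 c2@4 c3@6, authorship .1122.3
After op 6 (move_left): buffer="mpkpkkk" (len 7), cursors c1@1 c2@3 c3@5, authorship .1122.3
After op 7 (move_left): buffer="mpkpkkk" (len 7), cursors c1@0 c2@2 c3@4, authorship .1122.3
After op 8 (insert('k')): buffer="kmpkkpkkkk" (len 10), cursors c1@1 c2@4 c3@7, authorship 1.121232.3
Authorship (.=original, N=cursor N): 1 . 1 2 1 2 3 2 . 3
Index 9: author = 3

Answer: cursor 3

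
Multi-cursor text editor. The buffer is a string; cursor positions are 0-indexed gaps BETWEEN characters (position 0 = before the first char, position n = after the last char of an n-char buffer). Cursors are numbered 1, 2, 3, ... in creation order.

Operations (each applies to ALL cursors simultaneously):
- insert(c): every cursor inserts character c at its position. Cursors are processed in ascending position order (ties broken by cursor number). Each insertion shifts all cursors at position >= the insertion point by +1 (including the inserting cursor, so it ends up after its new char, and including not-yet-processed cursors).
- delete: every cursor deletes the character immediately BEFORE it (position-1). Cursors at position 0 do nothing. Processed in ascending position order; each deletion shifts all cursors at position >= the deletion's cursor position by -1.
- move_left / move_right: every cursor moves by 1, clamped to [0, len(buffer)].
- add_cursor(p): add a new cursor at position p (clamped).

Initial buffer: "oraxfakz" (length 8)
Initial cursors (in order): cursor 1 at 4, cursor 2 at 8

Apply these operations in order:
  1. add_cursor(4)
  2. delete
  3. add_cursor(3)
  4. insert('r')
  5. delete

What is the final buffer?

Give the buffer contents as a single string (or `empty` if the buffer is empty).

Answer: orfak

Derivation:
After op 1 (add_cursor(4)): buffer="oraxfakz" (len 8), cursors c1@4 c3@4 c2@8, authorship ........
After op 2 (delete): buffer="orfak" (len 5), cursors c1@2 c3@2 c2@5, authorship .....
After op 3 (add_cursor(3)): buffer="orfak" (len 5), cursors c1@2 c3@2 c4@3 c2@5, authorship .....
After op 4 (insert('r')): buffer="orrrfrakr" (len 9), cursors c1@4 c3@4 c4@6 c2@9, authorship ..13.4..2
After op 5 (delete): buffer="orfak" (len 5), cursors c1@2 c3@2 c4@3 c2@5, authorship .....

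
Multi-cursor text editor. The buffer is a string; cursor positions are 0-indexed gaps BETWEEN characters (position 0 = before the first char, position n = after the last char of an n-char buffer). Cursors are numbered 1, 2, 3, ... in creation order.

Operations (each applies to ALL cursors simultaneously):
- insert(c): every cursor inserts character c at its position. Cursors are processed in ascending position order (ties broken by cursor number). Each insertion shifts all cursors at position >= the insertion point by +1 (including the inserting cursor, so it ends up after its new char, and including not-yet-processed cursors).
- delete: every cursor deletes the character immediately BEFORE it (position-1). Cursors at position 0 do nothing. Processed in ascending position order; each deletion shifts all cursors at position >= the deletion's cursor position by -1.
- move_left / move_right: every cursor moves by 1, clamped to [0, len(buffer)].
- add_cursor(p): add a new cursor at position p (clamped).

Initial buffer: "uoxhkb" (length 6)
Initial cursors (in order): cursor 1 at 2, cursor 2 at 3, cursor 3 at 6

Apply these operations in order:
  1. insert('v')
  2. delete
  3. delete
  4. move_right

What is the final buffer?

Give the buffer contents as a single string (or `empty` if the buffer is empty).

Answer: uhk

Derivation:
After op 1 (insert('v')): buffer="uovxvhkbv" (len 9), cursors c1@3 c2@5 c3@9, authorship ..1.2...3
After op 2 (delete): buffer="uoxhkb" (len 6), cursors c1@2 c2@3 c3@6, authorship ......
After op 3 (delete): buffer="uhk" (len 3), cursors c1@1 c2@1 c3@3, authorship ...
After op 4 (move_right): buffer="uhk" (len 3), cursors c1@2 c2@2 c3@3, authorship ...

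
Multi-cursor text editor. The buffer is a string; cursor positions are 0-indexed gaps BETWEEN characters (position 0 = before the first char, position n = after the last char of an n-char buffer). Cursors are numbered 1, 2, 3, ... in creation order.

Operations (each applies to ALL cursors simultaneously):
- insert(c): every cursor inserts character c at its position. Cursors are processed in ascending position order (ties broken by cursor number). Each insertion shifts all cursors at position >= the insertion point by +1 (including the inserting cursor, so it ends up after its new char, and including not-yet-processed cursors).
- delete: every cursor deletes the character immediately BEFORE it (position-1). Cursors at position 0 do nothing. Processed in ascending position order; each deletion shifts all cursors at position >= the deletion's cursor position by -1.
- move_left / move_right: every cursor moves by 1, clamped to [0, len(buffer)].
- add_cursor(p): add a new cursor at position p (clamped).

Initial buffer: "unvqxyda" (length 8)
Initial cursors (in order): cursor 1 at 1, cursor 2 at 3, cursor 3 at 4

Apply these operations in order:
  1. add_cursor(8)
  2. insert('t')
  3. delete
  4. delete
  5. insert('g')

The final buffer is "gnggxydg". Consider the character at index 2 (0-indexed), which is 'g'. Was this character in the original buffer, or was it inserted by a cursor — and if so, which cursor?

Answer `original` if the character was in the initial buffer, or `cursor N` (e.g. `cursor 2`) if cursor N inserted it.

After op 1 (add_cursor(8)): buffer="unvqxyda" (len 8), cursors c1@1 c2@3 c3@4 c4@8, authorship ........
After op 2 (insert('t')): buffer="utnvtqtxydat" (len 12), cursors c1@2 c2@5 c3@7 c4@12, authorship .1..2.3....4
After op 3 (delete): buffer="unvqxyda" (len 8), cursors c1@1 c2@3 c3@4 c4@8, authorship ........
After op 4 (delete): buffer="nxyd" (len 4), cursors c1@0 c2@1 c3@1 c4@4, authorship ....
After op 5 (insert('g')): buffer="gnggxydg" (len 8), cursors c1@1 c2@4 c3@4 c4@8, authorship 1.23...4
Authorship (.=original, N=cursor N): 1 . 2 3 . . . 4
Index 2: author = 2

Answer: cursor 2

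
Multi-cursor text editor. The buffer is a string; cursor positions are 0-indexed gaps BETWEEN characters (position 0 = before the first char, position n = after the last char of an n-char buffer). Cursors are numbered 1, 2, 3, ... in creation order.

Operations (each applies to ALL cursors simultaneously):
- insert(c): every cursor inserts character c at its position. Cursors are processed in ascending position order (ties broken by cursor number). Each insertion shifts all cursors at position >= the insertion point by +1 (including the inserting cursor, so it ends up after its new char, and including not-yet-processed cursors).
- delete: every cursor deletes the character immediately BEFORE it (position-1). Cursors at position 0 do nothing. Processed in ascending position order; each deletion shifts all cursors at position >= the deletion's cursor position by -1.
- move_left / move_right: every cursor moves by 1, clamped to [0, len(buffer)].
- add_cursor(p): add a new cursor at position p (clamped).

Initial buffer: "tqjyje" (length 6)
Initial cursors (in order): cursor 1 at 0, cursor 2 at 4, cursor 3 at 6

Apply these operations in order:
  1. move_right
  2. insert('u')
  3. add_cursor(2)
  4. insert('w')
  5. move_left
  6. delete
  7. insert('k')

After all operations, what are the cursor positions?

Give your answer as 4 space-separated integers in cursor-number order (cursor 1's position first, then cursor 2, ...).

After op 1 (move_right): buffer="tqjyje" (len 6), cursors c1@1 c2@5 c3@6, authorship ......
After op 2 (insert('u')): buffer="tuqjyjueu" (len 9), cursors c1@2 c2@7 c3@9, authorship .1....2.3
After op 3 (add_cursor(2)): buffer="tuqjyjueu" (len 9), cursors c1@2 c4@2 c2@7 c3@9, authorship .1....2.3
After op 4 (insert('w')): buffer="tuwwqjyjuweuw" (len 13), cursors c1@4 c4@4 c2@10 c3@13, authorship .114....22.33
After op 5 (move_left): buffer="tuwwqjyjuweuw" (len 13), cursors c1@3 c4@3 c2@9 c3@12, authorship .114....22.33
After op 6 (delete): buffer="twqjyjwew" (len 9), cursors c1@1 c4@1 c2@6 c3@8, authorship .4....2.3
After op 7 (insert('k')): buffer="tkkwqjyjkwekw" (len 13), cursors c1@3 c4@3 c2@9 c3@12, authorship .144....22.33

Answer: 3 9 12 3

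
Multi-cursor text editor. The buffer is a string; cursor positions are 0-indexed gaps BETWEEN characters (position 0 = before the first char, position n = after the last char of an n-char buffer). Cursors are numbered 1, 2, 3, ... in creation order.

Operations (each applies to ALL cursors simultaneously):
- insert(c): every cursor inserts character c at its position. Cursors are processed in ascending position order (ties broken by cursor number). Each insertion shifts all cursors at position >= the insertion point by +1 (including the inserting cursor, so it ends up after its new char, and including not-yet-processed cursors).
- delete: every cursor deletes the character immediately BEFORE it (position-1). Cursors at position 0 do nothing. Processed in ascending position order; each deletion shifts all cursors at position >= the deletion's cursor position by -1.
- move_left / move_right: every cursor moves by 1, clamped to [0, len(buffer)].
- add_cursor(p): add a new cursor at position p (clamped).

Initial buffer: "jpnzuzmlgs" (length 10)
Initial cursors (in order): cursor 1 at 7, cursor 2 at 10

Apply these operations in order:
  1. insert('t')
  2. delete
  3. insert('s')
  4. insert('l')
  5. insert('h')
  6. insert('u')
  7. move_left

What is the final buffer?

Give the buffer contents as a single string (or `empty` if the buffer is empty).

After op 1 (insert('t')): buffer="jpnzuzmtlgst" (len 12), cursors c1@8 c2@12, authorship .......1...2
After op 2 (delete): buffer="jpnzuzmlgs" (len 10), cursors c1@7 c2@10, authorship ..........
After op 3 (insert('s')): buffer="jpnzuzmslgss" (len 12), cursors c1@8 c2@12, authorship .......1...2
After op 4 (insert('l')): buffer="jpnzuzmsllgssl" (len 14), cursors c1@9 c2@14, authorship .......11...22
After op 5 (insert('h')): buffer="jpnzuzmslhlgsslh" (len 16), cursors c1@10 c2@16, authorship .......111...222
After op 6 (insert('u')): buffer="jpnzuzmslhulgsslhu" (len 18), cursors c1@11 c2@18, authorship .......1111...2222
After op 7 (move_left): buffer="jpnzuzmslhulgsslhu" (len 18), cursors c1@10 c2@17, authorship .......1111...2222

Answer: jpnzuzmslhulgsslhu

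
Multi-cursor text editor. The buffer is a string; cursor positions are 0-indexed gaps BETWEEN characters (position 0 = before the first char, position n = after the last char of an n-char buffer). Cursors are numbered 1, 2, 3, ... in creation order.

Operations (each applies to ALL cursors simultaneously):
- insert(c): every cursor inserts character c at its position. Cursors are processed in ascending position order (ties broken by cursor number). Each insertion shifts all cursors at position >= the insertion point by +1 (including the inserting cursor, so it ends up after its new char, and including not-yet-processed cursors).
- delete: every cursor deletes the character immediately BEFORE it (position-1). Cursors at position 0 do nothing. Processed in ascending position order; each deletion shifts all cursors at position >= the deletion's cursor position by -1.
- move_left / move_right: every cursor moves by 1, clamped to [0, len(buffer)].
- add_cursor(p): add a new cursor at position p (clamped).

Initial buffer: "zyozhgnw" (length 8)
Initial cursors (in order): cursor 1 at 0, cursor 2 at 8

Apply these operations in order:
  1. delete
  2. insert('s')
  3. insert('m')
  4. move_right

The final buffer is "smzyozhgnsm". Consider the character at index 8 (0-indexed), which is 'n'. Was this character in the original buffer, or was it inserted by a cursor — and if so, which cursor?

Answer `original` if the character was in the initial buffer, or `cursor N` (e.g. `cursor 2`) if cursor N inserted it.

After op 1 (delete): buffer="zyozhgn" (len 7), cursors c1@0 c2@7, authorship .......
After op 2 (insert('s')): buffer="szyozhgns" (len 9), cursors c1@1 c2@9, authorship 1.......2
After op 3 (insert('m')): buffer="smzyozhgnsm" (len 11), cursors c1@2 c2@11, authorship 11.......22
After op 4 (move_right): buffer="smzyozhgnsm" (len 11), cursors c1@3 c2@11, authorship 11.......22
Authorship (.=original, N=cursor N): 1 1 . . . . . . . 2 2
Index 8: author = original

Answer: original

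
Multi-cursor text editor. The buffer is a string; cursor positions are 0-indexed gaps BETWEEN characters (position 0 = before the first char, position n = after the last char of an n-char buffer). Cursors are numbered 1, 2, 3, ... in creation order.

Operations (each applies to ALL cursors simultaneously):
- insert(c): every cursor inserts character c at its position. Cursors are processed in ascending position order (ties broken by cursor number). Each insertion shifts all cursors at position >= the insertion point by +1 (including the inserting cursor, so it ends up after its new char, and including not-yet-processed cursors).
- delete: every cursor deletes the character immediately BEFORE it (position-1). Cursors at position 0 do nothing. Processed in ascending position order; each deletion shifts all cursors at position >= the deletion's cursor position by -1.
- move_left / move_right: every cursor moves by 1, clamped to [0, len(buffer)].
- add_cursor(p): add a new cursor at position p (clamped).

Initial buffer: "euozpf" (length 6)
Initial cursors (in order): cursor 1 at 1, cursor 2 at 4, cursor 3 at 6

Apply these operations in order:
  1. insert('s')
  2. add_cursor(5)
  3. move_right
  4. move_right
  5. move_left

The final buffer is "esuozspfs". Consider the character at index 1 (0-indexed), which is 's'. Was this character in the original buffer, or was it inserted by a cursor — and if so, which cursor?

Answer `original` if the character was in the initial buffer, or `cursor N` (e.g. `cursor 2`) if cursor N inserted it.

After op 1 (insert('s')): buffer="esuozspfs" (len 9), cursors c1@2 c2@6 c3@9, authorship .1...2..3
After op 2 (add_cursor(5)): buffer="esuozspfs" (len 9), cursors c1@2 c4@5 c2@6 c3@9, authorship .1...2..3
After op 3 (move_right): buffer="esuozspfs" (len 9), cursors c1@3 c4@6 c2@7 c3@9, authorship .1...2..3
After op 4 (move_right): buffer="esuozspfs" (len 9), cursors c1@4 c4@7 c2@8 c3@9, authorship .1...2..3
After op 5 (move_left): buffer="esuozspfs" (len 9), cursors c1@3 c4@6 c2@7 c3@8, authorship .1...2..3
Authorship (.=original, N=cursor N): . 1 . . . 2 . . 3
Index 1: author = 1

Answer: cursor 1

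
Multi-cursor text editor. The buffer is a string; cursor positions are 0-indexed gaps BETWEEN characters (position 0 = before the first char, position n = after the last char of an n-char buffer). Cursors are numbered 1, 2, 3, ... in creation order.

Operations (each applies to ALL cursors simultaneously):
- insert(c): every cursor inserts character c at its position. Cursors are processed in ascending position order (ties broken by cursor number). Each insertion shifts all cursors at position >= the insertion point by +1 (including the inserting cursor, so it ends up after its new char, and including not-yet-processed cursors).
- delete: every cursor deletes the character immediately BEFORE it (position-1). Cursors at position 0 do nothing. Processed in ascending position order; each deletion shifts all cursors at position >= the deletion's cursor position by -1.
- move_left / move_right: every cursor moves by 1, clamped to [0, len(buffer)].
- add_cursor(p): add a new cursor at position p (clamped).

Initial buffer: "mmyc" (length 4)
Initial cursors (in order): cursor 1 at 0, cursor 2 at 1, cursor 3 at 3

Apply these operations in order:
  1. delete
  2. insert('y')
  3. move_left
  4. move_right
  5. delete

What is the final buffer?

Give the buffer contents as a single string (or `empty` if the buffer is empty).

Answer: mc

Derivation:
After op 1 (delete): buffer="mc" (len 2), cursors c1@0 c2@0 c3@1, authorship ..
After op 2 (insert('y')): buffer="yymyc" (len 5), cursors c1@2 c2@2 c3@4, authorship 12.3.
After op 3 (move_left): buffer="yymyc" (len 5), cursors c1@1 c2@1 c3@3, authorship 12.3.
After op 4 (move_right): buffer="yymyc" (len 5), cursors c1@2 c2@2 c3@4, authorship 12.3.
After op 5 (delete): buffer="mc" (len 2), cursors c1@0 c2@0 c3@1, authorship ..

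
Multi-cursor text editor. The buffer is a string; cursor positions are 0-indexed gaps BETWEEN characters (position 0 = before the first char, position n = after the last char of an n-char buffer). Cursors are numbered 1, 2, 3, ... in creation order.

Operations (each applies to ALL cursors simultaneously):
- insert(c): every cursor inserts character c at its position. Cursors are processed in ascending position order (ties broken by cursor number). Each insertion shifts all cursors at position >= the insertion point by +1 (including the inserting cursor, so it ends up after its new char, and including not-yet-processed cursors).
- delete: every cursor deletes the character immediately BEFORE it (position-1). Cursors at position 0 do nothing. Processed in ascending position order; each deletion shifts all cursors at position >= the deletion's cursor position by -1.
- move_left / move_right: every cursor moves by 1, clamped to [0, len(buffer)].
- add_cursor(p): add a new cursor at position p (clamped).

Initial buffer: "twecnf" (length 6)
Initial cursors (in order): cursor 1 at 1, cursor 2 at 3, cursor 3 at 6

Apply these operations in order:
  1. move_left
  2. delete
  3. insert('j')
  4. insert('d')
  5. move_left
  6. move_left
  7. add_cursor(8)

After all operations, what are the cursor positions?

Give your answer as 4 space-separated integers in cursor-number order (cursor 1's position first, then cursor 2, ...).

After op 1 (move_left): buffer="twecnf" (len 6), cursors c1@0 c2@2 c3@5, authorship ......
After op 2 (delete): buffer="tecf" (len 4), cursors c1@0 c2@1 c3@3, authorship ....
After op 3 (insert('j')): buffer="jtjecjf" (len 7), cursors c1@1 c2@3 c3@6, authorship 1.2..3.
After op 4 (insert('d')): buffer="jdtjdecjdf" (len 10), cursors c1@2 c2@5 c3@9, authorship 11.22..33.
After op 5 (move_left): buffer="jdtjdecjdf" (len 10), cursors c1@1 c2@4 c3@8, authorship 11.22..33.
After op 6 (move_left): buffer="jdtjdecjdf" (len 10), cursors c1@0 c2@3 c3@7, authorship 11.22..33.
After op 7 (add_cursor(8)): buffer="jdtjdecjdf" (len 10), cursors c1@0 c2@3 c3@7 c4@8, authorship 11.22..33.

Answer: 0 3 7 8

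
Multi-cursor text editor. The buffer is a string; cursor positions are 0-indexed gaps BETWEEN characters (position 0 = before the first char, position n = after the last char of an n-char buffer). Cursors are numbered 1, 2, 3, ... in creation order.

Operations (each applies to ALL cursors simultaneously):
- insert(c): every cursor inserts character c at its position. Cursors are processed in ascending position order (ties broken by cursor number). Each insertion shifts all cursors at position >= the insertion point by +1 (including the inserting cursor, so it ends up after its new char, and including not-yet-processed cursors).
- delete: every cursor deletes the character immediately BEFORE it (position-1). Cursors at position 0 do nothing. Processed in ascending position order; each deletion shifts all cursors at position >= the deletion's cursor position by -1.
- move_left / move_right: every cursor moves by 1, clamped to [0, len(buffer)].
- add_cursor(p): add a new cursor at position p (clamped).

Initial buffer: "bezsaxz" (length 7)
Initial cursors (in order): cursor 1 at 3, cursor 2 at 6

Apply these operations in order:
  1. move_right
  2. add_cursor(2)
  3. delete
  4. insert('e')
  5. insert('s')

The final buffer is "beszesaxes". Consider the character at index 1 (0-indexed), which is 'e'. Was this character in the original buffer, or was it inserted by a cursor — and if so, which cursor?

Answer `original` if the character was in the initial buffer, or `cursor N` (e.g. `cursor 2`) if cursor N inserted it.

After op 1 (move_right): buffer="bezsaxz" (len 7), cursors c1@4 c2@7, authorship .......
After op 2 (add_cursor(2)): buffer="bezsaxz" (len 7), cursors c3@2 c1@4 c2@7, authorship .......
After op 3 (delete): buffer="bzax" (len 4), cursors c3@1 c1@2 c2@4, authorship ....
After op 4 (insert('e')): buffer="bezeaxe" (len 7), cursors c3@2 c1@4 c2@7, authorship .3.1..2
After op 5 (insert('s')): buffer="beszesaxes" (len 10), cursors c3@3 c1@6 c2@10, authorship .33.11..22
Authorship (.=original, N=cursor N): . 3 3 . 1 1 . . 2 2
Index 1: author = 3

Answer: cursor 3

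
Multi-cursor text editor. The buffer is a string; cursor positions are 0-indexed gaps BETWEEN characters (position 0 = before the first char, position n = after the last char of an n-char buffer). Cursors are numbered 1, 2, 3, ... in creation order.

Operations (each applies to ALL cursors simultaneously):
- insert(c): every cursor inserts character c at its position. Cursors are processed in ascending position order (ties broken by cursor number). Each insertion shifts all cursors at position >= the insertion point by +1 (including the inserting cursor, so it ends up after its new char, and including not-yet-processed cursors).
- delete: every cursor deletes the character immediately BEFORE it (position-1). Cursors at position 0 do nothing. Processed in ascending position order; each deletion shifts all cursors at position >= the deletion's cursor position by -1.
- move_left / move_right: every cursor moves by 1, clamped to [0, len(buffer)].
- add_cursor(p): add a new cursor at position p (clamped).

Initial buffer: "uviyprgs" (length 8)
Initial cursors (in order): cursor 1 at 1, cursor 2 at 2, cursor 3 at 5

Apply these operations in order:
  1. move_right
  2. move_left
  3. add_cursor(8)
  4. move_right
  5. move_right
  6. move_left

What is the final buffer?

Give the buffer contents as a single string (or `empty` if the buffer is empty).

After op 1 (move_right): buffer="uviyprgs" (len 8), cursors c1@2 c2@3 c3@6, authorship ........
After op 2 (move_left): buffer="uviyprgs" (len 8), cursors c1@1 c2@2 c3@5, authorship ........
After op 3 (add_cursor(8)): buffer="uviyprgs" (len 8), cursors c1@1 c2@2 c3@5 c4@8, authorship ........
After op 4 (move_right): buffer="uviyprgs" (len 8), cursors c1@2 c2@3 c3@6 c4@8, authorship ........
After op 5 (move_right): buffer="uviyprgs" (len 8), cursors c1@3 c2@4 c3@7 c4@8, authorship ........
After op 6 (move_left): buffer="uviyprgs" (len 8), cursors c1@2 c2@3 c3@6 c4@7, authorship ........

Answer: uviyprgs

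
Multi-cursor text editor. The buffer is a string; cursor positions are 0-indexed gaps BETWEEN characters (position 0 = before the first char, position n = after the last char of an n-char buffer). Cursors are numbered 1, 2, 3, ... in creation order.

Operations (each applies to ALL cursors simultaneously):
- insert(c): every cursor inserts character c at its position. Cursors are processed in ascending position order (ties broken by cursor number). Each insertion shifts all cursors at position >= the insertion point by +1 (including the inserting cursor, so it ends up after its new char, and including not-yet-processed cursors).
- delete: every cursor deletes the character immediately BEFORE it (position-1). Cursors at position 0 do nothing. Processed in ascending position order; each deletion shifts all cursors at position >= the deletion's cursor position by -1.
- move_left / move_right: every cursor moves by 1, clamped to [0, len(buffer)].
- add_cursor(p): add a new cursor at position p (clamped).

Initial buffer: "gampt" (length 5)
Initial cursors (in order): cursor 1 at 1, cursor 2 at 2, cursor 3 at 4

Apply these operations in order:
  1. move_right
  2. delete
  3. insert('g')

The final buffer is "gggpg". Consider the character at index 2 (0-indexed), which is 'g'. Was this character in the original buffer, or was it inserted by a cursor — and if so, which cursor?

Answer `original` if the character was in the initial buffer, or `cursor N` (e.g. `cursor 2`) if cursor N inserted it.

Answer: cursor 2

Derivation:
After op 1 (move_right): buffer="gampt" (len 5), cursors c1@2 c2@3 c3@5, authorship .....
After op 2 (delete): buffer="gp" (len 2), cursors c1@1 c2@1 c3@2, authorship ..
After op 3 (insert('g')): buffer="gggpg" (len 5), cursors c1@3 c2@3 c3@5, authorship .12.3
Authorship (.=original, N=cursor N): . 1 2 . 3
Index 2: author = 2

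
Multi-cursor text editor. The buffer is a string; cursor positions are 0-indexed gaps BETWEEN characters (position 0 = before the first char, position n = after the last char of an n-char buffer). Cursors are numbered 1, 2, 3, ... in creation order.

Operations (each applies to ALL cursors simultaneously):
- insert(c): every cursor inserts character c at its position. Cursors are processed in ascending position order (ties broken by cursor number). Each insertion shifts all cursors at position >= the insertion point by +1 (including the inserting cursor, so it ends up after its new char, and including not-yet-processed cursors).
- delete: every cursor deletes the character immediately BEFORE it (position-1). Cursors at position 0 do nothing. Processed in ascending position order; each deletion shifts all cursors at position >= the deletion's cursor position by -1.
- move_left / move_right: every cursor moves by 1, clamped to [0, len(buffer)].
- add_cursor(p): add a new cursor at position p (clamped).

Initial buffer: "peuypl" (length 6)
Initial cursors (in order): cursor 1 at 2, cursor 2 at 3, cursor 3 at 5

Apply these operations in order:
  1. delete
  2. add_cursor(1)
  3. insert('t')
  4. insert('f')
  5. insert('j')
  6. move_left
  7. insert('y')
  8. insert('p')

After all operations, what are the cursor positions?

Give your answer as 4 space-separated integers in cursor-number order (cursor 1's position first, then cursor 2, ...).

After op 1 (delete): buffer="pyl" (len 3), cursors c1@1 c2@1 c3@2, authorship ...
After op 2 (add_cursor(1)): buffer="pyl" (len 3), cursors c1@1 c2@1 c4@1 c3@2, authorship ...
After op 3 (insert('t')): buffer="ptttytl" (len 7), cursors c1@4 c2@4 c4@4 c3@6, authorship .124.3.
After op 4 (insert('f')): buffer="ptttfffytfl" (len 11), cursors c1@7 c2@7 c4@7 c3@10, authorship .124124.33.
After op 5 (insert('j')): buffer="ptttfffjjjytfjl" (len 15), cursors c1@10 c2@10 c4@10 c3@14, authorship .124124124.333.
After op 6 (move_left): buffer="ptttfffjjjytfjl" (len 15), cursors c1@9 c2@9 c4@9 c3@13, authorship .124124124.333.
After op 7 (insert('y')): buffer="ptttfffjjyyyjytfyjl" (len 19), cursors c1@12 c2@12 c4@12 c3@17, authorship .124124121244.3333.
After op 8 (insert('p')): buffer="ptttfffjjyyypppjytfypjl" (len 23), cursors c1@15 c2@15 c4@15 c3@21, authorship .124124121241244.33333.

Answer: 15 15 21 15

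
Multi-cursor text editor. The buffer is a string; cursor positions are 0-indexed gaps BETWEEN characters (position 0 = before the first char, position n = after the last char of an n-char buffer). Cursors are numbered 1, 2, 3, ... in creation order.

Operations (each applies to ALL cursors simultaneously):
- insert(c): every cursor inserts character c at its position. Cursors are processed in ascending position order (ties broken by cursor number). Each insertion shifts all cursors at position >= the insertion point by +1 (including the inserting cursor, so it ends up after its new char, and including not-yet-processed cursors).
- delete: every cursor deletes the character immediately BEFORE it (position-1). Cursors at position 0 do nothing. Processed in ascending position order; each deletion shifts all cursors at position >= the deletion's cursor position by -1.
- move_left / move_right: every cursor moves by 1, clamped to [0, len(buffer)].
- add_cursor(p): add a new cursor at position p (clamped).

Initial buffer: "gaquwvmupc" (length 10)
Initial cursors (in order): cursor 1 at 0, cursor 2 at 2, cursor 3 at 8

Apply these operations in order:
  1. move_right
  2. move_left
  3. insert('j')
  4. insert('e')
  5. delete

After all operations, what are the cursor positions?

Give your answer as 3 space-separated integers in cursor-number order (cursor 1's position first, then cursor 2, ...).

After op 1 (move_right): buffer="gaquwvmupc" (len 10), cursors c1@1 c2@3 c3@9, authorship ..........
After op 2 (move_left): buffer="gaquwvmupc" (len 10), cursors c1@0 c2@2 c3@8, authorship ..........
After op 3 (insert('j')): buffer="jgajquwvmujpc" (len 13), cursors c1@1 c2@4 c3@11, authorship 1..2......3..
After op 4 (insert('e')): buffer="jegajequwvmujepc" (len 16), cursors c1@2 c2@6 c3@14, authorship 11..22......33..
After op 5 (delete): buffer="jgajquwvmujpc" (len 13), cursors c1@1 c2@4 c3@11, authorship 1..2......3..

Answer: 1 4 11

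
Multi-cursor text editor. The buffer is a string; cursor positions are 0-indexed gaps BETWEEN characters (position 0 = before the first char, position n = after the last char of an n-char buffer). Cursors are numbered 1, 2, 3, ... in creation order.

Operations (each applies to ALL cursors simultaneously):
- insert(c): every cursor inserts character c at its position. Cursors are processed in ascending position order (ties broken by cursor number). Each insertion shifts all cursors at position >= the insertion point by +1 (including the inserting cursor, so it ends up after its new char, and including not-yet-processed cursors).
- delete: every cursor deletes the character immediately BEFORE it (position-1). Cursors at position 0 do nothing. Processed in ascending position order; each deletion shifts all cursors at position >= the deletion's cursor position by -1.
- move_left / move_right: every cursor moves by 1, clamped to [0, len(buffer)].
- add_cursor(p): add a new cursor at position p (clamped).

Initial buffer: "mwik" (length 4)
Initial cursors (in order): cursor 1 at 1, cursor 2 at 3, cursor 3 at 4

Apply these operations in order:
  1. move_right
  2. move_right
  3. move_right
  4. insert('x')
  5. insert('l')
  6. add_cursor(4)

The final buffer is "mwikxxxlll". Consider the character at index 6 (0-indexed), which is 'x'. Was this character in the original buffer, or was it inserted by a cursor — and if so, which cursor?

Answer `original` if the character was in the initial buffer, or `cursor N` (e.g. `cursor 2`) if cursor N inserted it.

After op 1 (move_right): buffer="mwik" (len 4), cursors c1@2 c2@4 c3@4, authorship ....
After op 2 (move_right): buffer="mwik" (len 4), cursors c1@3 c2@4 c3@4, authorship ....
After op 3 (move_right): buffer="mwik" (len 4), cursors c1@4 c2@4 c3@4, authorship ....
After op 4 (insert('x')): buffer="mwikxxx" (len 7), cursors c1@7 c2@7 c3@7, authorship ....123
After op 5 (insert('l')): buffer="mwikxxxlll" (len 10), cursors c1@10 c2@10 c3@10, authorship ....123123
After op 6 (add_cursor(4)): buffer="mwikxxxlll" (len 10), cursors c4@4 c1@10 c2@10 c3@10, authorship ....123123
Authorship (.=original, N=cursor N): . . . . 1 2 3 1 2 3
Index 6: author = 3

Answer: cursor 3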